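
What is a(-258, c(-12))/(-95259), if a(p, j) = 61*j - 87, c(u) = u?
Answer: 273/31753 ≈ 0.0085976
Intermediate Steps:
a(p, j) = -87 + 61*j
a(-258, c(-12))/(-95259) = (-87 + 61*(-12))/(-95259) = (-87 - 732)*(-1/95259) = -819*(-1/95259) = 273/31753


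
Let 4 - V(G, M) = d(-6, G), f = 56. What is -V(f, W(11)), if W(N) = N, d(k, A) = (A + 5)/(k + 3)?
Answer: -73/3 ≈ -24.333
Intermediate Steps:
d(k, A) = (5 + A)/(3 + k)
V(G, M) = 17/3 + G/3 (V(G, M) = 4 - (5 + G)/(3 - 6) = 4 - (5 + G)/(-3) = 4 - (-1)*(5 + G)/3 = 4 - (-5/3 - G/3) = 4 + (5/3 + G/3) = 17/3 + G/3)
-V(f, W(11)) = -(17/3 + (1/3)*56) = -(17/3 + 56/3) = -1*73/3 = -73/3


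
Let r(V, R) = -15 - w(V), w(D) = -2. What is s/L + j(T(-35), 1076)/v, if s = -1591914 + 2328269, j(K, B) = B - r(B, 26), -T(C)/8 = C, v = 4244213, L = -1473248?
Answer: -3123643096543/6252778313824 ≈ -0.49956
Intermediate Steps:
r(V, R) = -13 (r(V, R) = -15 - 1*(-2) = -15 + 2 = -13)
T(C) = -8*C
j(K, B) = 13 + B (j(K, B) = B - 1*(-13) = B + 13 = 13 + B)
s = 736355
s/L + j(T(-35), 1076)/v = 736355/(-1473248) + (13 + 1076)/4244213 = 736355*(-1/1473248) + 1089*(1/4244213) = -736355/1473248 + 1089/4244213 = -3123643096543/6252778313824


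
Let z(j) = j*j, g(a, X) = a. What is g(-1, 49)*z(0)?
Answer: 0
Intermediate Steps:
z(j) = j²
g(-1, 49)*z(0) = -1*0² = -1*0 = 0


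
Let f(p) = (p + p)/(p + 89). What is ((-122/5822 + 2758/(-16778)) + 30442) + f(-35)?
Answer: 20070962877775/659350233 ≈ 30441.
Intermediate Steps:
f(p) = 2*p/(89 + p) (f(p) = (2*p)/(89 + p) = 2*p/(89 + p))
((-122/5822 + 2758/(-16778)) + 30442) + f(-35) = ((-122/5822 + 2758/(-16778)) + 30442) + 2*(-35)/(89 - 35) = ((-122*1/5822 + 2758*(-1/16778)) + 30442) + 2*(-35)/54 = ((-61/2911 - 1379/8389) + 30442) + 2*(-35)*(1/54) = (-4525998/24420379 + 30442) - 35/27 = 743400651520/24420379 - 35/27 = 20070962877775/659350233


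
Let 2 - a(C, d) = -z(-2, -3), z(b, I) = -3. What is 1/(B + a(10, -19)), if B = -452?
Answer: -1/453 ≈ -0.0022075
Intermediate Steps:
a(C, d) = -1 (a(C, d) = 2 - (-1)*(-3) = 2 - 1*3 = 2 - 3 = -1)
1/(B + a(10, -19)) = 1/(-452 - 1) = 1/(-453) = -1/453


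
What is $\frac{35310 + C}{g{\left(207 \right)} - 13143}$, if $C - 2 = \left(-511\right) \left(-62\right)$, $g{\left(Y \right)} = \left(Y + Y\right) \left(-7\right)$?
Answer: $- \frac{66994}{16041} \approx -4.1764$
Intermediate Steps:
$g{\left(Y \right)} = - 14 Y$ ($g{\left(Y \right)} = 2 Y \left(-7\right) = - 14 Y$)
$C = 31684$ ($C = 2 - -31682 = 2 + 31682 = 31684$)
$\frac{35310 + C}{g{\left(207 \right)} - 13143} = \frac{35310 + 31684}{\left(-14\right) 207 - 13143} = \frac{66994}{-2898 - 13143} = \frac{66994}{-16041} = 66994 \left(- \frac{1}{16041}\right) = - \frac{66994}{16041}$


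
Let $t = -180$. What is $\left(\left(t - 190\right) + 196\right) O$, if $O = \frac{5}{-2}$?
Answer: $435$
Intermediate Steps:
$O = - \frac{5}{2}$ ($O = 5 \left(- \frac{1}{2}\right) = - \frac{5}{2} \approx -2.5$)
$\left(\left(t - 190\right) + 196\right) O = \left(\left(-180 - 190\right) + 196\right) \left(- \frac{5}{2}\right) = \left(-370 + 196\right) \left(- \frac{5}{2}\right) = \left(-174\right) \left(- \frac{5}{2}\right) = 435$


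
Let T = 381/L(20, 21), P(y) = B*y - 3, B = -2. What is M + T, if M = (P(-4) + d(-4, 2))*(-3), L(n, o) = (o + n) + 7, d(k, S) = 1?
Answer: -161/16 ≈ -10.063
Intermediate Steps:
L(n, o) = 7 + n + o (L(n, o) = (n + o) + 7 = 7 + n + o)
P(y) = -3 - 2*y (P(y) = -2*y - 3 = -3 - 2*y)
M = -18 (M = ((-3 - 2*(-4)) + 1)*(-3) = ((-3 + 8) + 1)*(-3) = (5 + 1)*(-3) = 6*(-3) = -18)
T = 127/16 (T = 381/(7 + 20 + 21) = 381/48 = 381*(1/48) = 127/16 ≈ 7.9375)
M + T = -18 + 127/16 = -161/16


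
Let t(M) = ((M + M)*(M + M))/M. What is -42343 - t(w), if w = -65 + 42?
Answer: -42251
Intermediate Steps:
w = -23
t(M) = 4*M (t(M) = ((2*M)*(2*M))/M = (4*M²)/M = 4*M)
-42343 - t(w) = -42343 - 4*(-23) = -42343 - 1*(-92) = -42343 + 92 = -42251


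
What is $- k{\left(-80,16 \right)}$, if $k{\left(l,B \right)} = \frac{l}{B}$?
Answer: $5$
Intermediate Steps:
$- k{\left(-80,16 \right)} = - \frac{-80}{16} = \left(-1\right) \left(-5\right) = 5$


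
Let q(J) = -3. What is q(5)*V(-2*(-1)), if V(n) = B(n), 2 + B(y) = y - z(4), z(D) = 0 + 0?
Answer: 0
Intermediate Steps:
z(D) = 0
B(y) = -2 + y (B(y) = -2 + (y - 1*0) = -2 + (y + 0) = -2 + y)
V(n) = -2 + n
q(5)*V(-2*(-1)) = -3*(-2 - 2*(-1)) = -3*(-2 + 2) = -3*0 = 0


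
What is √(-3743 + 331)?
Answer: 2*I*√853 ≈ 58.412*I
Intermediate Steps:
√(-3743 + 331) = √(-3412) = 2*I*√853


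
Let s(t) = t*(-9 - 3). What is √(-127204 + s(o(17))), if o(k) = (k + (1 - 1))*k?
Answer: 4*I*√8167 ≈ 361.49*I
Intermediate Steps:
o(k) = k² (o(k) = (k + 0)*k = k*k = k²)
s(t) = -12*t (s(t) = t*(-12) = -12*t)
√(-127204 + s(o(17))) = √(-127204 - 12*17²) = √(-127204 - 12*289) = √(-127204 - 3468) = √(-130672) = 4*I*√8167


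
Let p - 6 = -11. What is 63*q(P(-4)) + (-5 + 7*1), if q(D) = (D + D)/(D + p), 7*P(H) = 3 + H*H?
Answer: -1181/8 ≈ -147.63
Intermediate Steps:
p = -5 (p = 6 - 11 = -5)
P(H) = 3/7 + H²/7 (P(H) = (3 + H*H)/7 = (3 + H²)/7 = 3/7 + H²/7)
q(D) = 2*D/(-5 + D) (q(D) = (D + D)/(D - 5) = (2*D)/(-5 + D) = 2*D/(-5 + D))
63*q(P(-4)) + (-5 + 7*1) = 63*(2*(3/7 + (⅐)*(-4)²)/(-5 + (3/7 + (⅐)*(-4)²))) + (-5 + 7*1) = 63*(2*(3/7 + (⅐)*16)/(-5 + (3/7 + (⅐)*16))) + (-5 + 7) = 63*(2*(3/7 + 16/7)/(-5 + (3/7 + 16/7))) + 2 = 63*(2*(19/7)/(-5 + 19/7)) + 2 = 63*(2*(19/7)/(-16/7)) + 2 = 63*(2*(19/7)*(-7/16)) + 2 = 63*(-19/8) + 2 = -1197/8 + 2 = -1181/8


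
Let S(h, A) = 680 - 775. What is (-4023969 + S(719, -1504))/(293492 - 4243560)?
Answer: 1006016/987517 ≈ 1.0187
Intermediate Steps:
S(h, A) = -95
(-4023969 + S(719, -1504))/(293492 - 4243560) = (-4023969 - 95)/(293492 - 4243560) = -4024064/(-3950068) = -4024064*(-1/3950068) = 1006016/987517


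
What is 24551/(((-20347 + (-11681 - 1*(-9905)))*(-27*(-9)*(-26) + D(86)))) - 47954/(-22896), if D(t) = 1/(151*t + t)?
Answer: 43812389367519101/20916802492525080 ≈ 2.0946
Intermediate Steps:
D(t) = 1/(152*t)
24551/(((-20347 + (-11681 - 1*(-9905)))*(-27*(-9)*(-26) + D(86)))) - 47954/(-22896) = 24551/(((-20347 + (-11681 - 1*(-9905)))*(-27*(-9)*(-26) + (1/152)/86))) - 47954/(-22896) = 24551/(((-20347 + (-11681 + 9905))*(243*(-26) + (1/152)*(1/86)))) - 47954*(-1/22896) = 24551/(((-20347 - 1776)*(-6318 + 1/13072))) + 23977/11448 = 24551/((-22123*(-82588895/13072))) + 23977/11448 = 24551/(1827114124085/13072) + 23977/11448 = 24551*(13072/1827114124085) + 23977/11448 = 320930672/1827114124085 + 23977/11448 = 43812389367519101/20916802492525080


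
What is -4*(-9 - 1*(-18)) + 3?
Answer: -33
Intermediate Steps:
-4*(-9 - 1*(-18)) + 3 = -4*(-9 + 18) + 3 = -4*9 + 3 = -36 + 3 = -33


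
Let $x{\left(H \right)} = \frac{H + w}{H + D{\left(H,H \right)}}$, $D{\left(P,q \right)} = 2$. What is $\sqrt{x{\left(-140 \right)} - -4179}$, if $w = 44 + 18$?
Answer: $\frac{\sqrt{2210990}}{23} \approx 64.65$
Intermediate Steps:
$w = 62$
$x{\left(H \right)} = \frac{62 + H}{2 + H}$ ($x{\left(H \right)} = \frac{H + 62}{H + 2} = \frac{62 + H}{2 + H}$)
$\sqrt{x{\left(-140 \right)} - -4179} = \sqrt{\frac{62 - 140}{2 - 140} - -4179} = \sqrt{\frac{1}{-138} \left(-78\right) + 4179} = \sqrt{\left(- \frac{1}{138}\right) \left(-78\right) + 4179} = \sqrt{\frac{13}{23} + 4179} = \sqrt{\frac{96130}{23}} = \frac{\sqrt{2210990}}{23}$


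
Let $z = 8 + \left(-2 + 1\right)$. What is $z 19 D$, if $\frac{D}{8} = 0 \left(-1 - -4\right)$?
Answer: $0$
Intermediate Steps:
$D = 0$ ($D = 8 \cdot 0 \left(-1 - -4\right) = 8 \cdot 0 \left(-1 + 4\right) = 8 \cdot 0 \cdot 3 = 8 \cdot 0 = 0$)
$z = 7$ ($z = 8 - 1 = 7$)
$z 19 D = 7 \cdot 19 \cdot 0 = 133 \cdot 0 = 0$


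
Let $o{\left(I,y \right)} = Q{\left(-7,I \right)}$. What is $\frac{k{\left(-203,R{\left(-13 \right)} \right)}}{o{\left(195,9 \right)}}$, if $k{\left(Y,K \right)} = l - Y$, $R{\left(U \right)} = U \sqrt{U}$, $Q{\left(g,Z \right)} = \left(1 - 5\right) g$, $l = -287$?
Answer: $-3$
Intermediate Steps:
$Q{\left(g,Z \right)} = - 4 g$
$R{\left(U \right)} = U^{\frac{3}{2}}$
$k{\left(Y,K \right)} = -287 - Y$
$o{\left(I,y \right)} = 28$ ($o{\left(I,y \right)} = \left(-4\right) \left(-7\right) = 28$)
$\frac{k{\left(-203,R{\left(-13 \right)} \right)}}{o{\left(195,9 \right)}} = \frac{-287 - -203}{28} = \left(-287 + 203\right) \frac{1}{28} = \left(-84\right) \frac{1}{28} = -3$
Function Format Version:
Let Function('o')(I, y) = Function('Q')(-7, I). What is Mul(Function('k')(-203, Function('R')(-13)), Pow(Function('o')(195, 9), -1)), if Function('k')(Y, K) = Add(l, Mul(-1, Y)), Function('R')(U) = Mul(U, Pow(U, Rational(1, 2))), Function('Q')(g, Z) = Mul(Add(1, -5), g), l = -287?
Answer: -3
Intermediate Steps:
Function('Q')(g, Z) = Mul(-4, g)
Function('R')(U) = Pow(U, Rational(3, 2))
Function('k')(Y, K) = Add(-287, Mul(-1, Y))
Function('o')(I, y) = 28 (Function('o')(I, y) = Mul(-4, -7) = 28)
Mul(Function('k')(-203, Function('R')(-13)), Pow(Function('o')(195, 9), -1)) = Mul(Add(-287, Mul(-1, -203)), Pow(28, -1)) = Mul(Add(-287, 203), Rational(1, 28)) = Mul(-84, Rational(1, 28)) = -3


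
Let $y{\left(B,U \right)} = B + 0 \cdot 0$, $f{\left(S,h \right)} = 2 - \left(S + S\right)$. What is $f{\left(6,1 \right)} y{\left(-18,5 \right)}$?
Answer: $180$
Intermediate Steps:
$f{\left(S,h \right)} = 2 - 2 S$
$y{\left(B,U \right)} = B$ ($y{\left(B,U \right)} = B + 0 = B$)
$f{\left(6,1 \right)} y{\left(-18,5 \right)} = \left(2 - 12\right) \left(-18\right) = \left(-10\right) \left(-18\right) = 180$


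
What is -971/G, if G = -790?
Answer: 971/790 ≈ 1.2291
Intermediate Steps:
-971/G = -971/(-790) = -971*(-1/790) = 971/790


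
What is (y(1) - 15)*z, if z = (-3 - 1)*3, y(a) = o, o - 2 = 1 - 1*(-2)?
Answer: 120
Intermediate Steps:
o = 5 (o = 2 + (1 - 1*(-2)) = 2 + (1 + 2) = 2 + 3 = 5)
y(a) = 5
z = -12 (z = -4*3 = -12)
(y(1) - 15)*z = (5 - 15)*(-12) = -10*(-12) = 120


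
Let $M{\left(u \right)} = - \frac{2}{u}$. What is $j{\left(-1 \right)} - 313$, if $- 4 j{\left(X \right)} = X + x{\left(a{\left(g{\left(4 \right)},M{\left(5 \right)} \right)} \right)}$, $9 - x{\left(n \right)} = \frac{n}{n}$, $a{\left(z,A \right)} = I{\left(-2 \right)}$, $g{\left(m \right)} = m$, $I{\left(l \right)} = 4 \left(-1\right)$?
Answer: $- \frac{1259}{4} \approx -314.75$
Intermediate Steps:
$I{\left(l \right)} = -4$
$a{\left(z,A \right)} = -4$
$x{\left(n \right)} = 8$ ($x{\left(n \right)} = 9 - \frac{n}{n} = 9 - 1 = 8$)
$j{\left(X \right)} = -2 - \frac{X}{4}$ ($j{\left(X \right)} = - \frac{X + 8}{4} = - \frac{8 + X}{4} = -2 - \frac{X}{4}$)
$j{\left(-1 \right)} - 313 = \left(-2 - - \frac{1}{4}\right) - 313 = \left(-2 + \frac{1}{4}\right) - 313 = - \frac{7}{4} - 313 = - \frac{1259}{4}$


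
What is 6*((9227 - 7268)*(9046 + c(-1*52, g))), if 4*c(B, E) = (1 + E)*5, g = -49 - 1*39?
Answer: 210096873/2 ≈ 1.0505e+8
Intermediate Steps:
g = -88 (g = -49 - 39 = -88)
c(B, E) = 5/4 + 5*E/4 (c(B, E) = ((1 + E)*5)/4 = (5 + 5*E)/4 = 5/4 + 5*E/4)
6*((9227 - 7268)*(9046 + c(-1*52, g))) = 6*((9227 - 7268)*(9046 + (5/4 + (5/4)*(-88)))) = 6*(1959*(9046 + (5/4 - 110))) = 6*(1959*(9046 - 435/4)) = 6*(1959*(35749/4)) = 6*(70032291/4) = 210096873/2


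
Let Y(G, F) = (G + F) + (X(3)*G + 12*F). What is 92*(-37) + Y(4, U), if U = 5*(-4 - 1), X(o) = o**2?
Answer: -3689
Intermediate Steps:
U = -25 (U = 5*(-5) = -25)
Y(G, F) = 10*G + 13*F (Y(G, F) = (G + F) + (3**2*G + 12*F) = (F + G) + (9*G + 12*F) = 10*G + 13*F)
92*(-37) + Y(4, U) = 92*(-37) + (10*4 + 13*(-25)) = -3404 + (40 - 325) = -3404 - 285 = -3689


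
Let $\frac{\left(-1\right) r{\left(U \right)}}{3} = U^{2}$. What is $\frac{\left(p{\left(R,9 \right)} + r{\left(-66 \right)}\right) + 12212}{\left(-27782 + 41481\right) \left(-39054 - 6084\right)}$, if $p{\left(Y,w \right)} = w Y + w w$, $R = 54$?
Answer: $\frac{289}{618345462} \approx 4.6738 \cdot 10^{-7}$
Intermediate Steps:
$r{\left(U \right)} = - 3 U^{2}$
$p{\left(Y,w \right)} = w^{2} + Y w$ ($p{\left(Y,w \right)} = Y w + w^{2} = w^{2} + Y w$)
$\frac{\left(p{\left(R,9 \right)} + r{\left(-66 \right)}\right) + 12212}{\left(-27782 + 41481\right) \left(-39054 - 6084\right)} = \frac{\left(9 \left(54 + 9\right) - 3 \left(-66\right)^{2}\right) + 12212}{\left(-27782 + 41481\right) \left(-39054 - 6084\right)} = \frac{\left(9 \cdot 63 - 13068\right) + 12212}{13699 \left(-45138\right)} = \frac{\left(567 - 13068\right) + 12212}{-618345462} = \left(-12501 + 12212\right) \left(- \frac{1}{618345462}\right) = \left(-289\right) \left(- \frac{1}{618345462}\right) = \frac{289}{618345462}$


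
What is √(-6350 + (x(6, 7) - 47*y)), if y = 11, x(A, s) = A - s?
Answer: 2*I*√1717 ≈ 82.873*I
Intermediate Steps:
√(-6350 + (x(6, 7) - 47*y)) = √(-6350 + ((6 - 1*7) - 47*11)) = √(-6350 + ((6 - 7) - 517)) = √(-6350 + (-1 - 517)) = √(-6350 - 518) = √(-6868) = 2*I*√1717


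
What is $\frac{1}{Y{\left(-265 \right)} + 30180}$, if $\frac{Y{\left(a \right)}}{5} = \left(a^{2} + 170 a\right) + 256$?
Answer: $\frac{1}{157335} \approx 6.3559 \cdot 10^{-6}$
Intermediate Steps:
$Y{\left(a \right)} = 1280 + 5 a^{2} + 850 a$ ($Y{\left(a \right)} = 5 \left(\left(a^{2} + 170 a\right) + 256\right) = 5 \left(256 + a^{2} + 170 a\right) = 1280 + 5 a^{2} + 850 a$)
$\frac{1}{Y{\left(-265 \right)} + 30180} = \frac{1}{\left(1280 + 5 \left(-265\right)^{2} + 850 \left(-265\right)\right) + 30180} = \frac{1}{\left(1280 + 5 \cdot 70225 - 225250\right) + 30180} = \frac{1}{\left(1280 + 351125 - 225250\right) + 30180} = \frac{1}{127155 + 30180} = \frac{1}{157335}$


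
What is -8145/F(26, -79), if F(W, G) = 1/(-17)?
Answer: 138465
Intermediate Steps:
F(W, G) = -1/17
-8145/F(26, -79) = -8145/(-1/17) = -8145*(-17) = 138465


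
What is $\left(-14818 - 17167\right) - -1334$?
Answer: $-30651$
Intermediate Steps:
$\left(-14818 - 17167\right) - -1334 = -31985 + \left(-3613 + 4947\right) = -31985 + 1334 = -30651$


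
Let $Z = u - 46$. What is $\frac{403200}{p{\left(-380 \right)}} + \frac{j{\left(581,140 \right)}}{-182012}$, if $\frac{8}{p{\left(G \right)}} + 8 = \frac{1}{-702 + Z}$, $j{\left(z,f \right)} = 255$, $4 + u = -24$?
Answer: $- \frac{7119708825135}{17655164} \approx -4.0327 \cdot 10^{5}$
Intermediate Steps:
$u = -28$ ($u = -4 - 24 = -28$)
$Z = -74$ ($Z = -28 - 46 = -74$)
$p{\left(G \right)} = - \frac{6208}{6209}$ ($p{\left(G \right)} = \frac{8}{-8 + \frac{1}{-702 - 74}} = \frac{8}{-8 + \frac{1}{-776}} = \frac{8}{-8 - \frac{1}{776}} = \frac{8}{- \frac{6209}{776}} = 8 \left(- \frac{776}{6209}\right) = - \frac{6208}{6209}$)
$\frac{403200}{p{\left(-380 \right)}} + \frac{j{\left(581,140 \right)}}{-182012} = \frac{403200}{- \frac{6208}{6209}} + \frac{255}{-182012} = 403200 \left(- \frac{6209}{6208}\right) + 255 \left(- \frac{1}{182012}\right) = - \frac{39116700}{97} - \frac{255}{182012} = - \frac{7119708825135}{17655164}$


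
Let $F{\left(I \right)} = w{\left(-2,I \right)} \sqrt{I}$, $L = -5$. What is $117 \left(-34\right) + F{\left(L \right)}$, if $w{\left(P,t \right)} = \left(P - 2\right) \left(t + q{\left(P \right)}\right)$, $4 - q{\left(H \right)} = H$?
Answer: $-3978 - 4 i \sqrt{5} \approx -3978.0 - 8.9443 i$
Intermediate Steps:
$q{\left(H \right)} = 4 - H$
$w{\left(P,t \right)} = \left(-2 + P\right) \left(4 + t - P\right)$ ($w{\left(P,t \right)} = \left(P - 2\right) \left(t - \left(-4 + P\right)\right) = \left(-2 + P\right) \left(4 + t - P\right)$)
$F{\left(I \right)} = \sqrt{I} \left(-24 - 4 I\right)$ ($F{\left(I \right)} = \left(-8 - \left(-2\right)^{2} - 2 I + 6 \left(-2\right) - 2 I\right) \sqrt{I} = \left(-8 - 4 - 2 I - 12 - 2 I\right) \sqrt{I} = \left(-24 - 4 I\right) \sqrt{I} = \sqrt{I} \left(-24 - 4 I\right)$)
$117 \left(-34\right) + F{\left(L \right)} = 117 \left(-34\right) + 4 \sqrt{-5} \left(-6 - -5\right) = -3978 + 4 i \sqrt{5} \left(-6 + 5\right) = -3978 + 4 i \sqrt{5} \left(-1\right) = -3978 - 4 i \sqrt{5}$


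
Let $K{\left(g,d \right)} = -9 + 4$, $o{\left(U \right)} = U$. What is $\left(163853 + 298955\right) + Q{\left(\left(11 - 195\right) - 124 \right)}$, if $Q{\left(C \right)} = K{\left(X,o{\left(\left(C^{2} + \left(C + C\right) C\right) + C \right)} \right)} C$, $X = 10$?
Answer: $464348$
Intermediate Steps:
$K{\left(g,d \right)} = -5$
$Q{\left(C \right)} = - 5 C$
$\left(163853 + 298955\right) + Q{\left(\left(11 - 195\right) - 124 \right)} = \left(163853 + 298955\right) - 5 \left(\left(11 - 195\right) - 124\right) = 462808 - 5 \left(-184 - 124\right) = 462808 - -1540 = 462808 + 1540 = 464348$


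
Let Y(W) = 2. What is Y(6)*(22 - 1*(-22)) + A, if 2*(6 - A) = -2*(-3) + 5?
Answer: 177/2 ≈ 88.500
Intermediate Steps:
A = ½ (A = 6 - (-2*(-3) + 5)/2 = 6 - (6 + 5)/2 = 6 - ½*11 = 6 - 11/2 = ½ ≈ 0.50000)
Y(6)*(22 - 1*(-22)) + A = 2*(22 - 1*(-22)) + ½ = 2*(22 + 22) + ½ = 2*44 + ½ = 88 + ½ = 177/2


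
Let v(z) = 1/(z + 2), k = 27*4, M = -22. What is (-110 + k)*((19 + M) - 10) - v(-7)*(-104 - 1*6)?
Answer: 4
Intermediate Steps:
k = 108
v(z) = 1/(2 + z)
(-110 + k)*((19 + M) - 10) - v(-7)*(-104 - 1*6) = (-110 + 108)*((19 - 22) - 10) - (-104 - 1*6)/(2 - 7) = -2*(-3 - 10) - (-104 - 6)/(-5) = -2*(-13) - (-1)*(-110)/5 = 26 - 1*22 = 26 - 22 = 4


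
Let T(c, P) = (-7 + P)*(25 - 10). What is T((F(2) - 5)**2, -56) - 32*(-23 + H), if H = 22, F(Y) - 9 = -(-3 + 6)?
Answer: -913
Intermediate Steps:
F(Y) = 6 (F(Y) = 9 - (-3 + 6) = 9 - 1*3 = 9 - 3 = 6)
T(c, P) = -105 + 15*P (T(c, P) = (-7 + P)*15 = -105 + 15*P)
T((F(2) - 5)**2, -56) - 32*(-23 + H) = (-105 + 15*(-56)) - 32*(-23 + 22) = (-105 - 840) - 32*(-1) = -945 + 32 = -913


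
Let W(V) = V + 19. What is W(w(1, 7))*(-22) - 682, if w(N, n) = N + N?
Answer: -1144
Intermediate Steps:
w(N, n) = 2*N
W(V) = 19 + V
W(w(1, 7))*(-22) - 682 = (19 + 2*1)*(-22) - 682 = (19 + 2)*(-22) - 682 = 21*(-22) - 682 = -462 - 682 = -1144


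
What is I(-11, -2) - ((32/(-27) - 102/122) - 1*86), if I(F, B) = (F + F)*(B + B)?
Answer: 289907/1647 ≈ 176.02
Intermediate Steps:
I(F, B) = 4*B*F (I(F, B) = (2*F)*(2*B) = 4*B*F)
I(-11, -2) - ((32/(-27) - 102/122) - 1*86) = 4*(-2)*(-11) - ((32/(-27) - 102/122) - 1*86) = 88 - ((32*(-1/27) - 102*1/122) - 86) = 88 - ((-32/27 - 51/61) - 86) = 88 - (-3329/1647 - 86) = 88 - 1*(-144971/1647) = 88 + 144971/1647 = 289907/1647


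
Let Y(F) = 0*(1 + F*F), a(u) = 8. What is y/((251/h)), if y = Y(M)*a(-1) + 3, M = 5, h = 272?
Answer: 816/251 ≈ 3.2510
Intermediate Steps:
Y(F) = 0 (Y(F) = 0*(1 + F**2) = 0)
y = 3 (y = 0*8 + 3 = 0 + 3 = 3)
y/((251/h)) = 3/((251/272)) = 3/((251*(1/272))) = 3/(251/272) = 3*(272/251) = 816/251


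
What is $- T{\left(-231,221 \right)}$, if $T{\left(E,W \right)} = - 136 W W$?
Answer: $6642376$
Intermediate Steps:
$T{\left(E,W \right)} = - 136 W^{2}$
$- T{\left(-231,221 \right)} = - \left(-136\right) 221^{2} = - \left(-136\right) 48841 = \left(-1\right) \left(-6642376\right) = 6642376$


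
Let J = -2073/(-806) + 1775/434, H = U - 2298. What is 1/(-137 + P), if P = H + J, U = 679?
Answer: -2821/4934883 ≈ -0.00057164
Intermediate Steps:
H = -1619 (H = 679 - 2298 = -1619)
J = 18793/2821 (J = -2073*(-1/806) + 1775*(1/434) = 2073/806 + 1775/434 = 18793/2821 ≈ 6.6618)
P = -4548406/2821 (P = -1619 + 18793/2821 = -4548406/2821 ≈ -1612.3)
1/(-137 + P) = 1/(-137 - 4548406/2821) = 1/(-4934883/2821) = -2821/4934883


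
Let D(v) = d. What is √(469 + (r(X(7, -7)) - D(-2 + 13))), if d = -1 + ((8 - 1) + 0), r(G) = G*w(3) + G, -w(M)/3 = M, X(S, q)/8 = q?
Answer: √911 ≈ 30.183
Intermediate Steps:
X(S, q) = 8*q
w(M) = -3*M
r(G) = -8*G (r(G) = G*(-3*3) + G = G*(-9) + G = -9*G + G = -8*G)
d = 6 (d = -1 + (7 + 0) = -1 + 7 = 6)
D(v) = 6
√(469 + (r(X(7, -7)) - D(-2 + 13))) = √(469 + (-64*(-7) - 1*6)) = √(469 + (-8*(-56) - 6)) = √(469 + (448 - 6)) = √(469 + 442) = √911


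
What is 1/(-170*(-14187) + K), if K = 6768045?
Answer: 1/9179835 ≈ 1.0893e-7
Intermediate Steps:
1/(-170*(-14187) + K) = 1/(-170*(-14187) + 6768045) = 1/(2411790 + 6768045) = 1/9179835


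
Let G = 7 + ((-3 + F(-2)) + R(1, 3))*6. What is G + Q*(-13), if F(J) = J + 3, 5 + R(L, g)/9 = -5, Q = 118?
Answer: -2079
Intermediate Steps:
R(L, g) = -90 (R(L, g) = -45 + 9*(-5) = -45 - 45 = -90)
F(J) = 3 + J
G = -545 (G = 7 + ((-3 + (3 - 2)) - 90)*6 = 7 + ((-3 + 1) - 90)*6 = 7 + (-2 - 90)*6 = 7 - 92*6 = 7 - 552 = -545)
G + Q*(-13) = -545 + 118*(-13) = -545 - 1534 = -2079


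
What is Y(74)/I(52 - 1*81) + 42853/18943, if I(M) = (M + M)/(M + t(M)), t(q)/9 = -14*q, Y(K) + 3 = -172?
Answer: 414463831/37886 ≈ 10940.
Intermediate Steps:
Y(K) = -175 (Y(K) = -3 - 172 = -175)
t(q) = -126*q (t(q) = 9*(-14*q) = -126*q)
I(M) = -2/125 (I(M) = (M + M)/(M - 126*M) = (2*M)/((-125*M)) = (2*M)*(-1/(125*M)) = -2/125)
Y(74)/I(52 - 1*81) + 42853/18943 = -175/(-2/125) + 42853/18943 = -175*(-125/2) + 42853*(1/18943) = 21875/2 + 42853/18943 = 414463831/37886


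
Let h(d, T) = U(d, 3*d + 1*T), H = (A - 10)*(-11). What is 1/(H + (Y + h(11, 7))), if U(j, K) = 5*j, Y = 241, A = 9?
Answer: 1/307 ≈ 0.0032573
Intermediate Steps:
H = 11 (H = (9 - 10)*(-11) = -1*(-11) = 11)
h(d, T) = 5*d
1/(H + (Y + h(11, 7))) = 1/(11 + (241 + 5*11)) = 1/(11 + (241 + 55)) = 1/(11 + 296) = 1/307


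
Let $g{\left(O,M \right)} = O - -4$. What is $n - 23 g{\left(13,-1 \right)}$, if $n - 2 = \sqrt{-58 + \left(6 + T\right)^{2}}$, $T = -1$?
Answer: $-389 + i \sqrt{33} \approx -389.0 + 5.7446 i$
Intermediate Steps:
$g{\left(O,M \right)} = 4 + O$ ($g{\left(O,M \right)} = O + 4 = 4 + O$)
$n = 2 + i \sqrt{33}$ ($n = 2 + \sqrt{-58 + \left(6 - 1\right)^{2}} = 2 + \sqrt{-58 + 5^{2}} = 2 + \sqrt{-58 + 25} = 2 + \sqrt{-33} = 2 + i \sqrt{33} \approx 2.0 + 5.7446 i$)
$n - 23 g{\left(13,-1 \right)} = \left(2 + i \sqrt{33}\right) - 23 \left(4 + 13\right) = \left(2 + i \sqrt{33}\right) - 391 = -389 + i \sqrt{33}$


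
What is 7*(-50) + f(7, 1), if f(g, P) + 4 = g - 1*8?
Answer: -355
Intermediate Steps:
f(g, P) = -12 + g (f(g, P) = -4 + (g - 1*8) = -4 + (g - 8) = -4 + (-8 + g) = -12 + g)
7*(-50) + f(7, 1) = 7*(-50) + (-12 + 7) = -350 - 5 = -355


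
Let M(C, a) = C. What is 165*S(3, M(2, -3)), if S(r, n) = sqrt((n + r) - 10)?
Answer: 165*I*sqrt(5) ≈ 368.95*I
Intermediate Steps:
S(r, n) = sqrt(-10 + n + r)
165*S(3, M(2, -3)) = 165*sqrt(-10 + 2 + 3) = 165*sqrt(-5) = 165*(I*sqrt(5)) = 165*I*sqrt(5)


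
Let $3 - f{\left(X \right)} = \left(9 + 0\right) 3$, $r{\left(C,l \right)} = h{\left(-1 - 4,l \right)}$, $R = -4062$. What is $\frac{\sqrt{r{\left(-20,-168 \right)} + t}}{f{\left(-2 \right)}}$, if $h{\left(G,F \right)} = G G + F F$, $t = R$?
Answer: $- \frac{19 \sqrt{67}}{24} \approx -6.4801$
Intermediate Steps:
$t = -4062$
$h{\left(G,F \right)} = F^{2} + G^{2}$ ($h{\left(G,F \right)} = G^{2} + F^{2} = F^{2} + G^{2}$)
$r{\left(C,l \right)} = 25 + l^{2}$ ($r{\left(C,l \right)} = l^{2} + \left(-1 - 4\right)^{2} = l^{2} + \left(-5\right)^{2} = l^{2} + 25 = 25 + l^{2}$)
$f{\left(X \right)} = -24$ ($f{\left(X \right)} = 3 - \left(9 + 0\right) 3 = 3 - 9 \cdot 3 = 3 - 27 = -24$)
$\frac{\sqrt{r{\left(-20,-168 \right)} + t}}{f{\left(-2 \right)}} = \frac{\sqrt{\left(25 + \left(-168\right)^{2}\right) - 4062}}{-24} = \sqrt{\left(25 + 28224\right) - 4062} \left(- \frac{1}{24}\right) = \sqrt{28249 - 4062} \left(- \frac{1}{24}\right) = \sqrt{24187} \left(- \frac{1}{24}\right) = 19 \sqrt{67} \left(- \frac{1}{24}\right) = - \frac{19 \sqrt{67}}{24}$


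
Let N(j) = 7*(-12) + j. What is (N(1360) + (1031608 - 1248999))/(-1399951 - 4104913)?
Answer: 216115/5504864 ≈ 0.039259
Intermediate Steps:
N(j) = -84 + j
(N(1360) + (1031608 - 1248999))/(-1399951 - 4104913) = ((-84 + 1360) + (1031608 - 1248999))/(-1399951 - 4104913) = (1276 - 217391)/(-5504864) = -216115*(-1/5504864) = 216115/5504864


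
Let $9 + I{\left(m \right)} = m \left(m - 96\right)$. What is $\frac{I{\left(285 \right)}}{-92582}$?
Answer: $- \frac{1584}{2723} \approx -0.58171$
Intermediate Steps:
$I{\left(m \right)} = -9 + m \left(-96 + m\right)$ ($I{\left(m \right)} = -9 + m \left(m - 96\right) = -9 + m \left(-96 + m\right)$)
$\frac{I{\left(285 \right)}}{-92582} = \frac{-9 + 285^{2} - 27360}{-92582} = \left(-9 + 81225 - 27360\right) \left(- \frac{1}{92582}\right) = 53856 \left(- \frac{1}{92582}\right) = - \frac{1584}{2723}$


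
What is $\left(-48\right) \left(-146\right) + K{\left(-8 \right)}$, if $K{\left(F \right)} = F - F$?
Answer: $7008$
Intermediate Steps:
$K{\left(F \right)} = 0$
$\left(-48\right) \left(-146\right) + K{\left(-8 \right)} = \left(-48\right) \left(-146\right) + 0 = 7008 + 0 = 7008$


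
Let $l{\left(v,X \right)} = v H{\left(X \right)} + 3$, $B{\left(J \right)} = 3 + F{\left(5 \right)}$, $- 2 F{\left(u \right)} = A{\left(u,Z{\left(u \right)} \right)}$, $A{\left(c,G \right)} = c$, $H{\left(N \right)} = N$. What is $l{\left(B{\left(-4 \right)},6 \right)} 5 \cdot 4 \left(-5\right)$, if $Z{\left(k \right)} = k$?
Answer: $-600$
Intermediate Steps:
$F{\left(u \right)} = - \frac{u}{2}$
$B{\left(J \right)} = \frac{1}{2}$ ($B{\left(J \right)} = 3 - \frac{5}{2} = \frac{1}{2}$)
$l{\left(v,X \right)} = 3 + X v$ ($l{\left(v,X \right)} = v X + 3 = X v + 3 = 3 + X v$)
$l{\left(B{\left(-4 \right)},6 \right)} 5 \cdot 4 \left(-5\right) = \left(3 + 6 \cdot \frac{1}{2}\right) 5 \cdot 4 \left(-5\right) = \left(3 + 3\right) 20 \left(-5\right) = 6 \left(-100\right) = -600$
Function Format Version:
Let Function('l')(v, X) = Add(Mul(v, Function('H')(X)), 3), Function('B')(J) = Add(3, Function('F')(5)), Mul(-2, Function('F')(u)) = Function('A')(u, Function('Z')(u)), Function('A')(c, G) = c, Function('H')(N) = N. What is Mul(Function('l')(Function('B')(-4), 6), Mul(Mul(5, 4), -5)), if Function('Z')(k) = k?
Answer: -600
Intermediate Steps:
Function('F')(u) = Mul(Rational(-1, 2), u)
Function('B')(J) = Rational(1, 2) (Function('B')(J) = Add(3, Mul(Rational(-1, 2), 5)) = Add(3, Rational(-5, 2)) = Rational(1, 2))
Function('l')(v, X) = Add(3, Mul(X, v)) (Function('l')(v, X) = Add(Mul(v, X), 3) = Add(Mul(X, v), 3) = Add(3, Mul(X, v)))
Mul(Function('l')(Function('B')(-4), 6), Mul(Mul(5, 4), -5)) = Mul(Add(3, Mul(6, Rational(1, 2))), Mul(Mul(5, 4), -5)) = Mul(Add(3, 3), Mul(20, -5)) = Mul(6, -100) = -600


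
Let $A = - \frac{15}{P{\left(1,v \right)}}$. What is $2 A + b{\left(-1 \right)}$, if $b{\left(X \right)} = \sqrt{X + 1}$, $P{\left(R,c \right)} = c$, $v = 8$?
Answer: $- \frac{15}{4} \approx -3.75$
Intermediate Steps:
$A = - \frac{15}{8} \approx -1.875$
$b{\left(X \right)} = \sqrt{1 + X}$
$2 A + b{\left(-1 \right)} = 2 \left(- \frac{15}{8}\right) + \sqrt{1 - 1} = - \frac{15}{4} + \sqrt{0} = - \frac{15}{4} + 0 = - \frac{15}{4}$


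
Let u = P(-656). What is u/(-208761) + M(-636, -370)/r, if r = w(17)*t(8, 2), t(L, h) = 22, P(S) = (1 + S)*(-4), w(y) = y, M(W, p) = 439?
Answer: 90666199/78076614 ≈ 1.1612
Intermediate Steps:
P(S) = -4 - 4*S
u = 2620 (u = -4 - 4*(-656) = -4 + 2624 = 2620)
r = 374 (r = 17*22 = 374)
u/(-208761) + M(-636, -370)/r = 2620/(-208761) + 439/374 = 2620*(-1/208761) + 439*(1/374) = -2620/208761 + 439/374 = 90666199/78076614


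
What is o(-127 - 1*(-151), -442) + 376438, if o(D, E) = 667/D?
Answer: 9035179/24 ≈ 3.7647e+5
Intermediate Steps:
o(-127 - 1*(-151), -442) + 376438 = 667/(-127 - 1*(-151)) + 376438 = 667/(-127 + 151) + 376438 = 667/24 + 376438 = 9035179/24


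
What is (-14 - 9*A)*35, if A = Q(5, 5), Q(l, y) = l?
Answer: -2065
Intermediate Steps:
A = 5
(-14 - 9*A)*35 = (-14 - 9*5)*35 = (-14 - 45)*35 = -59*35 = -2065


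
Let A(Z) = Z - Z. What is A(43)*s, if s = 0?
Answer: 0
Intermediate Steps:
A(Z) = 0
A(43)*s = 0*0 = 0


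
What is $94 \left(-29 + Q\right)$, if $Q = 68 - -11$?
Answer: $4700$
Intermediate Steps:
$Q = 79$ ($Q = 68 + 11 = 79$)
$94 \left(-29 + Q\right) = 94 \left(-29 + 79\right) = 94 \cdot 50 = 4700$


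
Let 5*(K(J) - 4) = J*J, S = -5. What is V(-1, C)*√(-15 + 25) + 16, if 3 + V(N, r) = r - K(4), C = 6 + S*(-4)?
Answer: 16 + 79*√10/5 ≈ 65.964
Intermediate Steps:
K(J) = 4 + J²/5 (K(J) = 4 + (J*J)/5 = 4 + J²/5)
C = 26 (C = 6 - 5*(-4) = 6 + 20 = 26)
V(N, r) = -51/5 + r (V(N, r) = -3 + (r - (4 + (⅕)*4²)) = -3 + (r - (4 + (⅕)*16)) = -3 + (r - (4 + 16/5)) = -3 + (r - 1*36/5) = -3 + (r - 36/5) = -3 + (-36/5 + r) = -51/5 + r)
V(-1, C)*√(-15 + 25) + 16 = (-51/5 + 26)*√(-15 + 25) + 16 = 79*√10/5 + 16 = 16 + 79*√10/5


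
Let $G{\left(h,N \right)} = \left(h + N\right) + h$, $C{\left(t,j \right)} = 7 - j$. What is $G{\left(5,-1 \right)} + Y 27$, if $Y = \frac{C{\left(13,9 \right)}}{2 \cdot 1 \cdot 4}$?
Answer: $\frac{9}{4} \approx 2.25$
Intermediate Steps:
$G{\left(h,N \right)} = N + 2 h$ ($G{\left(h,N \right)} = \left(N + h\right) + h = N + 2 h$)
$Y = - \frac{1}{4}$ ($Y = \frac{7 - 9}{2 \cdot 1 \cdot 4} = \frac{7 - 9}{2 \cdot 4} = - \frac{2}{8} = \left(-2\right) \frac{1}{8} = - \frac{1}{4} \approx -0.25$)
$G{\left(5,-1 \right)} + Y 27 = \left(-1 + 2 \cdot 5\right) - \frac{27}{4} = \left(-1 + 10\right) - \frac{27}{4} = 9 - \frac{27}{4} = \frac{9}{4}$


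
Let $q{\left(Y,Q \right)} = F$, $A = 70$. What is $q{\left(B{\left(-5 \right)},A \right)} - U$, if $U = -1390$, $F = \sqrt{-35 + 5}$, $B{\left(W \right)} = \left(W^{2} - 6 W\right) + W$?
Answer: $1390 + i \sqrt{30} \approx 1390.0 + 5.4772 i$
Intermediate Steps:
$B{\left(W \right)} = W^{2} - 5 W$
$F = i \sqrt{30}$ ($F = \sqrt{-30} = i \sqrt{30} \approx 5.4772 i$)
$q{\left(Y,Q \right)} = i \sqrt{30}$
$q{\left(B{\left(-5 \right)},A \right)} - U = i \sqrt{30} - -1390 = i \sqrt{30} + 1390 = 1390 + i \sqrt{30}$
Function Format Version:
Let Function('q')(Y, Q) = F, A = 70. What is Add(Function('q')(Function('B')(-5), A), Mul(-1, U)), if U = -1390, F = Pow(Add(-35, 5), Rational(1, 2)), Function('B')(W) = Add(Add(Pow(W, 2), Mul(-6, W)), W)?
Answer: Add(1390, Mul(I, Pow(30, Rational(1, 2)))) ≈ Add(1390.0, Mul(5.4772, I))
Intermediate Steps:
Function('B')(W) = Add(Pow(W, 2), Mul(-5, W))
F = Mul(I, Pow(30, Rational(1, 2))) (F = Pow(-30, Rational(1, 2)) = Mul(I, Pow(30, Rational(1, 2))) ≈ Mul(5.4772, I))
Function('q')(Y, Q) = Mul(I, Pow(30, Rational(1, 2)))
Add(Function('q')(Function('B')(-5), A), Mul(-1, U)) = Add(Mul(I, Pow(30, Rational(1, 2))), Mul(-1, -1390)) = Add(Mul(I, Pow(30, Rational(1, 2))), 1390) = Add(1390, Mul(I, Pow(30, Rational(1, 2))))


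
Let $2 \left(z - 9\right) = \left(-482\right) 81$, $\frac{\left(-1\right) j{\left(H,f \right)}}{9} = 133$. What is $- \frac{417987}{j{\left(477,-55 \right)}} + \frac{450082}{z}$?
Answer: $\frac{423167455}{1297548} \approx 326.13$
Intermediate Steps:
$j{\left(H,f \right)} = -1197$ ($j{\left(H,f \right)} = \left(-9\right) 133 = -1197$)
$z = -19512$ ($z = 9 + \frac{\left(-482\right) 81}{2} = 9 + \frac{1}{2} \left(-39042\right) = 9 - 19521 = -19512$)
$- \frac{417987}{j{\left(477,-55 \right)}} + \frac{450082}{z} = - \frac{417987}{-1197} + \frac{450082}{-19512} = \left(-417987\right) \left(- \frac{1}{1197}\right) + 450082 \left(- \frac{1}{19512}\right) = \frac{46443}{133} - \frac{225041}{9756} = \frac{423167455}{1297548}$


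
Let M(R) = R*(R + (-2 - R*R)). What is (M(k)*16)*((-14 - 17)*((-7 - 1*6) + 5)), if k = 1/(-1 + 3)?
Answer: -3472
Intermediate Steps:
k = 1/2 ≈ 0.50000
M(R) = R*(-2 + R - R**2) (M(R) = R*(R + (-2 - R**2)) = R*(-2 + R - R**2))
(M(k)*16)*((-14 - 17)*((-7 - 1*6) + 5)) = (((-2 + 1/2 - (1/2)**2)/2)*16)*((-14 - 17)*((-7 - 1*6) + 5)) = (((-2 + 1/2 - 1*1/4)/2)*16)*(-31*((-7 - 6) + 5)) = (((-2 + 1/2 - 1/4)/2)*16)*(-31*(-13 + 5)) = (((1/2)*(-7/4))*16)*(-31*(-8)) = -7/8*16*248 = -14*248 = -3472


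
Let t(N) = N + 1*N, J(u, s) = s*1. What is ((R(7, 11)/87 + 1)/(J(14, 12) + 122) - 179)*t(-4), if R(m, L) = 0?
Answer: 95940/67 ≈ 1431.9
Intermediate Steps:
J(u, s) = s
t(N) = 2*N (t(N) = N + N = 2*N)
((R(7, 11)/87 + 1)/(J(14, 12) + 122) - 179)*t(-4) = ((0/87 + 1)/(12 + 122) - 179)*(2*(-4)) = ((0*(1/87) + 1)/134 - 179)*(-8) = ((0 + 1)*(1/134) - 179)*(-8) = (1*(1/134) - 179)*(-8) = (1/134 - 179)*(-8) = -23985/134*(-8) = 95940/67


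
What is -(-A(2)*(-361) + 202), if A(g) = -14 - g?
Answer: 5574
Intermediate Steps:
-(-A(2)*(-361) + 202) = -(-(-14 - 1*2)*(-361) + 202) = -(-(-14 - 2)*(-361) + 202) = -(-1*(-16)*(-361) + 202) = -(16*(-361) + 202) = -(-5776 + 202) = -1*(-5574) = 5574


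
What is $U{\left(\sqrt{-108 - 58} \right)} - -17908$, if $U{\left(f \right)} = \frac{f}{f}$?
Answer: $17909$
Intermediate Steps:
$U{\left(f \right)} = 1$
$U{\left(\sqrt{-108 - 58} \right)} - -17908 = 1 - -17908 = 1 + 17908 = 17909$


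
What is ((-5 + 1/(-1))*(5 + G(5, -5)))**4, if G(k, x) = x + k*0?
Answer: 0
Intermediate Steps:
G(k, x) = x (G(k, x) = x + 0 = x)
((-5 + 1/(-1))*(5 + G(5, -5)))**4 = ((-5 + 1/(-1))*(5 - 5))**4 = ((-5 - 1)*0)**4 = (-6*0)**4 = 0**4 = 0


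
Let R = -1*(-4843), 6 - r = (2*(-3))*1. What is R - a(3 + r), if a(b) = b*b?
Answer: 4618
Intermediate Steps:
r = 12 (r = 6 - 2*(-3) = 6 - (-6) = 6 - 1*(-6) = 6 + 6 = 12)
a(b) = b**2
R = 4843
R - a(3 + r) = 4843 - (3 + 12)**2 = 4843 - 1*15**2 = 4843 - 1*225 = 4843 - 225 = 4618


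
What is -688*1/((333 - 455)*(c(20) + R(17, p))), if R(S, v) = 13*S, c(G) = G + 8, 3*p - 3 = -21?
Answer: 344/15189 ≈ 0.022648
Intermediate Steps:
p = -6 (p = 1 + (1/3)*(-21) = 1 - 7 = -6)
c(G) = 8 + G
-688*1/((333 - 455)*(c(20) + R(17, p))) = -688*1/((333 - 455)*((8 + 20) + 13*17)) = -688*(-1/(122*(28 + 221))) = -688/((-122*249)) = -688/(-30378) = -688*(-1/30378) = 344/15189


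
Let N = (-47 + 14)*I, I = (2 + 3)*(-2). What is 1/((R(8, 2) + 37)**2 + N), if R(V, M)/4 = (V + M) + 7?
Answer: 1/11355 ≈ 8.8067e-5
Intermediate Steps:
R(V, M) = 28 + 4*M + 4*V (R(V, M) = 4*((V + M) + 7) = 4*((M + V) + 7) = 4*(7 + M + V) = 28 + 4*M + 4*V)
I = -10 (I = 5*(-2) = -10)
N = 330 (N = (-47 + 14)*(-10) = -33*(-10) = 330)
1/((R(8, 2) + 37)**2 + N) = 1/(((28 + 4*2 + 4*8) + 37)**2 + 330) = 1/(((28 + 8 + 32) + 37)**2 + 330) = 1/((68 + 37)**2 + 330) = 1/(105**2 + 330) = 1/(11025 + 330) = 1/11355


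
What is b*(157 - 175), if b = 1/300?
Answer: -3/50 ≈ -0.060000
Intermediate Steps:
b = 1/300 ≈ 0.0033333
b*(157 - 175) = (157 - 175)/300 = (1/300)*(-18) = -3/50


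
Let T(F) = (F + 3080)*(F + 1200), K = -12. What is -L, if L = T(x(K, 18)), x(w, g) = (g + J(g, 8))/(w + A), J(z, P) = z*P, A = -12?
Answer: -58674489/16 ≈ -3.6672e+6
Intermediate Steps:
J(z, P) = P*z
x(w, g) = 9*g/(-12 + w) (x(w, g) = (g + 8*g)/(w - 12) = (9*g)/(-12 + w) = 9*g/(-12 + w))
T(F) = (1200 + F)*(3080 + F) (T(F) = (3080 + F)*(1200 + F) = (1200 + F)*(3080 + F))
L = 58674489/16 (L = 3696000 + (9*18/(-12 - 12))² + 4280*(9*18/(-12 - 12)) = 3696000 + (9*18/(-24))² + 4280*(9*18/(-24)) = 3696000 + (9*18*(-1/24))² + 4280*(9*18*(-1/24)) = 3696000 + (-27/4)² + 4280*(-27/4) = 3696000 + 729/16 - 28890 = 58674489/16 ≈ 3.6672e+6)
-L = -1*58674489/16 = -58674489/16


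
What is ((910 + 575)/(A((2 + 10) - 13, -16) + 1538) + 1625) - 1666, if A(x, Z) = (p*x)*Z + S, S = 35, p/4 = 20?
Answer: -12832/317 ≈ -40.479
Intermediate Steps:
p = 80 (p = 4*20 = 80)
A(x, Z) = 35 + 80*Z*x (A(x, Z) = (80*x)*Z + 35 = 80*Z*x + 35 = 35 + 80*Z*x)
((910 + 575)/(A((2 + 10) - 13, -16) + 1538) + 1625) - 1666 = ((910 + 575)/((35 + 80*(-16)*((2 + 10) - 13)) + 1538) + 1625) - 1666 = (1485/((35 + 80*(-16)*(12 - 13)) + 1538) + 1625) - 1666 = (1485/((35 + 80*(-16)*(-1)) + 1538) + 1625) - 1666 = (1485/((35 + 1280) + 1538) + 1625) - 1666 = (1485/(1315 + 1538) + 1625) - 1666 = (1485/2853 + 1625) - 1666 = (1485*(1/2853) + 1625) - 1666 = (165/317 + 1625) - 1666 = 515290/317 - 1666 = -12832/317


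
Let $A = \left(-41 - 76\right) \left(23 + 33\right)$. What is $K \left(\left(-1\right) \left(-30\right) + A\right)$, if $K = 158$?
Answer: $-1030476$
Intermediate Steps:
$A = -6552$ ($A = \left(-117\right) 56 = -6552$)
$K \left(\left(-1\right) \left(-30\right) + A\right) = 158 \left(\left(-1\right) \left(-30\right) - 6552\right) = 158 \left(30 - 6552\right) = 158 \left(-6522\right) = -1030476$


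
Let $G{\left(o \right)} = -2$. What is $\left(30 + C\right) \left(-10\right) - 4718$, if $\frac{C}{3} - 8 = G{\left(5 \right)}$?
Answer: $-5198$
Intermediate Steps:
$C = 18$ ($C = 24 + 3 \left(-2\right) = 24 - 6 = 18$)
$\left(30 + C\right) \left(-10\right) - 4718 = \left(30 + 18\right) \left(-10\right) - 4718 = 48 \left(-10\right) - 4718 = -480 - 4718 = -5198$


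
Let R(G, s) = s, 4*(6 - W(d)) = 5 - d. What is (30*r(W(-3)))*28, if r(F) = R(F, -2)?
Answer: -1680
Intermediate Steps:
W(d) = 19/4 + d/4 (W(d) = 6 - (5 - d)/4 = 6 + (-5/4 + d/4) = 19/4 + d/4)
r(F) = -2
(30*r(W(-3)))*28 = (30*(-2))*28 = -60*28 = -1680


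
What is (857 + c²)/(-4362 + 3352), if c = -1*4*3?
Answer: -1001/1010 ≈ -0.99109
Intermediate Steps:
c = -12 (c = -4*3 = -12)
(857 + c²)/(-4362 + 3352) = (857 + (-12)²)/(-4362 + 3352) = (857 + 144)/(-1010) = 1001*(-1/1010) = -1001/1010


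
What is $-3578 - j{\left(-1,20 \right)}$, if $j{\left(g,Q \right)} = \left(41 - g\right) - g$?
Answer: $-3621$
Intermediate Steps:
$j{\left(g,Q \right)} = 41 - 2 g$
$-3578 - j{\left(-1,20 \right)} = -3578 - \left(41 - -2\right) = -3578 - \left(41 + 2\right) = -3578 - 43 = -3621$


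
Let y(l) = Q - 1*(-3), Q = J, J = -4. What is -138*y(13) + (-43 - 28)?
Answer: 67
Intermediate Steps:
Q = -4
y(l) = -1 (y(l) = -4 - 1*(-3) = -4 + 3 = -1)
-138*y(13) + (-43 - 28) = -138*(-1) + (-43 - 28) = 138 - 71 = 67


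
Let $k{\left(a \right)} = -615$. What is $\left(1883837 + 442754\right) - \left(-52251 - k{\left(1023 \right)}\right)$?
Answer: $2378227$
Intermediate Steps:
$\left(1883837 + 442754\right) - \left(-52251 - k{\left(1023 \right)}\right) = \left(1883837 + 442754\right) - \left(-52251 - -615\right) = 2326591 - \left(-52251 + 615\right) = 2326591 - -51636 = 2326591 + 51636 = 2378227$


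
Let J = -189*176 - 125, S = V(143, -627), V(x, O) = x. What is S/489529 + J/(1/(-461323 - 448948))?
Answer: 14878273704214794/489529 ≈ 3.0393e+10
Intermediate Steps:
S = 143
J = -33389 (J = -33264 - 125 = -33389)
S/489529 + J/(1/(-461323 - 448948)) = 143/489529 - 33389/(1/(-461323 - 448948)) = 143*(1/489529) - 33389/(1/(-910271)) = 143/489529 - 33389/(-1/910271) = 143/489529 - 33389*(-910271) = 143/489529 + 30393038419 = 14878273704214794/489529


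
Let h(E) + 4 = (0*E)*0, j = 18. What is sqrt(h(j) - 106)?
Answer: I*sqrt(110) ≈ 10.488*I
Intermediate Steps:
h(E) = -4 (h(E) = -4 + (0*E)*0 = -4 + 0*0 = -4 + 0 = -4)
sqrt(h(j) - 106) = sqrt(-4 - 106) = sqrt(-110) = I*sqrt(110)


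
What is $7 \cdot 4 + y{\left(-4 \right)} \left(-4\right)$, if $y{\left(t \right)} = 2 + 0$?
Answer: $20$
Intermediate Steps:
$y{\left(t \right)} = 2$
$7 \cdot 4 + y{\left(-4 \right)} \left(-4\right) = 7 \cdot 4 + 2 \left(-4\right) = 28 - 8 = 20$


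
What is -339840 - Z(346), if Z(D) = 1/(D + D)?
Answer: -235169281/692 ≈ -3.3984e+5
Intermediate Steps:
Z(D) = 1/(2*D)
-339840 - Z(346) = -339840 - 1/(2*346) = -339840 - 1*1/692 = -339840 - 1/692 = -235169281/692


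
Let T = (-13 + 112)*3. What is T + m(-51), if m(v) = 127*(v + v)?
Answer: -12657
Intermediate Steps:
T = 297 (T = 99*3 = 297)
m(v) = 254*v (m(v) = 127*(2*v) = 254*v)
T + m(-51) = 297 + 254*(-51) = 297 - 12954 = -12657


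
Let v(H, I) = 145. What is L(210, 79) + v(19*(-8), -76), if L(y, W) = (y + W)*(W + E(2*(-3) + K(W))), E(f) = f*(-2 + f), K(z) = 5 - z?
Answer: 1918816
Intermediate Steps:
L(y, W) = (W + y)*(W + (-1 - W)*(-3 - W)) (L(y, W) = (y + W)*(W + (2*(-3) + (5 - W))*(-2 + (2*(-3) + (5 - W)))) = (W + y)*(W + (-6 + (5 - W))*(-2 + (-6 + (5 - W)))) = (W + y)*(W + (-1 - W)*(-2 + (-1 - W))) = (W + y)*(W + (-1 - W)*(-3 - W)))
L(210, 79) + v(19*(-8), -76) = (79**2 + 79*210 + 79*(1 + 79)*(3 + 79) + 210*(1 + 79)*(3 + 79)) + 145 = (6241 + 16590 + 79*80*82 + 210*80*82) + 145 = (6241 + 16590 + 518240 + 1377600) + 145 = 1918671 + 145 = 1918816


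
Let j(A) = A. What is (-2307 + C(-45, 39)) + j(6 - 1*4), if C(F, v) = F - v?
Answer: -2389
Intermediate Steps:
(-2307 + C(-45, 39)) + j(6 - 1*4) = (-2307 + (-45 - 1*39)) + (6 - 1*4) = (-2307 + (-45 - 39)) + (6 - 4) = (-2307 - 84) + 2 = -2391 + 2 = -2389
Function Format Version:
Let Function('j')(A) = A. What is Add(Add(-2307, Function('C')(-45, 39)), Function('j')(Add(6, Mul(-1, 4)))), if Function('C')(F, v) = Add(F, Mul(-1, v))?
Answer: -2389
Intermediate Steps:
Add(Add(-2307, Function('C')(-45, 39)), Function('j')(Add(6, Mul(-1, 4)))) = Add(Add(-2307, Add(-45, Mul(-1, 39))), Add(6, Mul(-1, 4))) = Add(Add(-2307, Add(-45, -39)), Add(6, -4)) = Add(Add(-2307, -84), 2) = Add(-2391, 2) = -2389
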